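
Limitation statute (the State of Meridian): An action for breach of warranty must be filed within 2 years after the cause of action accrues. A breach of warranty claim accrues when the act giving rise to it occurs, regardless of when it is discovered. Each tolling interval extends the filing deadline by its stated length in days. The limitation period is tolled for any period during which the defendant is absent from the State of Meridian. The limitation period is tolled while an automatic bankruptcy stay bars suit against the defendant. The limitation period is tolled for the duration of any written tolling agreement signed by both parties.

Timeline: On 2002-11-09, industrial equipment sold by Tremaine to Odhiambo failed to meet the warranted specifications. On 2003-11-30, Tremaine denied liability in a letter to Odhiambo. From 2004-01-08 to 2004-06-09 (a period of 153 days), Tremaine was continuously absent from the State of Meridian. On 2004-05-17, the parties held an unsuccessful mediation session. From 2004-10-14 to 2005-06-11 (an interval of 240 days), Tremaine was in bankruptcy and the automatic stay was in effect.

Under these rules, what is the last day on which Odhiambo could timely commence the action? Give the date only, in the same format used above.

2005-12-07

The claim accrued on 2002-11-09, when the wrongful act occurred.
The untolled deadline — 2 years after 2002-11-09 — is 2004-11-09.
The defendant's absence from the jurisdiction from 2004-01-08 to 2004-06-09 tolled the period for 153 days, extending the deadline to 2005-04-11.
The period was tolled for 240 days by the automatic bankruptcy stay (2004-10-14 to 2005-06-11), pushing the deadline to 2005-12-07.
None of the other events listed affects the running of the period under the stated rules.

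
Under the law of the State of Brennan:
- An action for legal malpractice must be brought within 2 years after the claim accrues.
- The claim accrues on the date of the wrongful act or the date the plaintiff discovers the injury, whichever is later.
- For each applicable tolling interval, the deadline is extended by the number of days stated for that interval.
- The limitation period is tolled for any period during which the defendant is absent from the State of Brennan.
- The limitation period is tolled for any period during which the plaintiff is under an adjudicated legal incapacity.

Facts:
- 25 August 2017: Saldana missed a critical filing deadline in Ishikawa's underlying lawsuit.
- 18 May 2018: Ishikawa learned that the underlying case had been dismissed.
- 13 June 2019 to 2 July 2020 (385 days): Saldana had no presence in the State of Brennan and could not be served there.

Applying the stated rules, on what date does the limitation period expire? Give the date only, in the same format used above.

Taking the later of the act (25 August 2017) and discovery (18 May 2018), the claim accrued on 18 May 2018.
2 years from 18 May 2018 is 18 May 2020.
Because the defendant's absence from the jurisdiction ran from 13 June 2019 to 2 July 2020, the deadline is extended by 385 days to 7 June 2021.

7 June 2021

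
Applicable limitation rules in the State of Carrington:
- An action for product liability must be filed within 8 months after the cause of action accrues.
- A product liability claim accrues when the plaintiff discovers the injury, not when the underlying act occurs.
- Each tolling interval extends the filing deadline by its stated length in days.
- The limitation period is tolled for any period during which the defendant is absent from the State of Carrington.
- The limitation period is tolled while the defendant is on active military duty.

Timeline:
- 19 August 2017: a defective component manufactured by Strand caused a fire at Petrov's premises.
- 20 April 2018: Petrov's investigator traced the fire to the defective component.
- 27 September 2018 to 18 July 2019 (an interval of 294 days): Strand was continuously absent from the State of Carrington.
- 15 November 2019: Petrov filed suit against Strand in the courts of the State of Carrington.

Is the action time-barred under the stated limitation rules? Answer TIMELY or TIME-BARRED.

TIME-BARRED

The claim did not accrue until Petrov discovered the injury on 20 April 2018; the 19 August 2017 act date does not start the clock under the stated rule.
Adding the 8 months base period to 20 April 2018 gives a deadline of 20 December 2018, before any tolling.
The defendant's absence from the jurisdiction from 27 September 2018 to 18 July 2019 tolled the period for 294 days, extending the deadline to 10 October 2019.
Filing on 15 November 2019 missed the 10 October 2019 deadline — the action is time-barred.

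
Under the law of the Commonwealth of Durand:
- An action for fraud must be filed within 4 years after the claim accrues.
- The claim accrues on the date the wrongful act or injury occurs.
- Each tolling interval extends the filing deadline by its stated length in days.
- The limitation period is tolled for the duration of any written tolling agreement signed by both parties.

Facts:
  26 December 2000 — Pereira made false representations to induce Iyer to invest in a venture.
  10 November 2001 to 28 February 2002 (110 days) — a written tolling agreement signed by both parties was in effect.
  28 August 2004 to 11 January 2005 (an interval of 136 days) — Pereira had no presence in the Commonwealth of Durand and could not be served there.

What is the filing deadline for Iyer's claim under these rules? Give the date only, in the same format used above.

The claim accrued on 26 December 2000, when the wrongful act occurred.
Adding the 4 years base period to 26 December 2000 gives a deadline of 26 December 2004, before any tolling.
The written tolling agreement from 10 November 2001 to 28 February 2002 tolled the period for 110 days, extending the deadline to 15 April 2005.
Although the defendant's absence ran from 28 August 2004 to 11 January 2005, the stated rules do not make that a tolling event, so it is disregarded.

15 April 2005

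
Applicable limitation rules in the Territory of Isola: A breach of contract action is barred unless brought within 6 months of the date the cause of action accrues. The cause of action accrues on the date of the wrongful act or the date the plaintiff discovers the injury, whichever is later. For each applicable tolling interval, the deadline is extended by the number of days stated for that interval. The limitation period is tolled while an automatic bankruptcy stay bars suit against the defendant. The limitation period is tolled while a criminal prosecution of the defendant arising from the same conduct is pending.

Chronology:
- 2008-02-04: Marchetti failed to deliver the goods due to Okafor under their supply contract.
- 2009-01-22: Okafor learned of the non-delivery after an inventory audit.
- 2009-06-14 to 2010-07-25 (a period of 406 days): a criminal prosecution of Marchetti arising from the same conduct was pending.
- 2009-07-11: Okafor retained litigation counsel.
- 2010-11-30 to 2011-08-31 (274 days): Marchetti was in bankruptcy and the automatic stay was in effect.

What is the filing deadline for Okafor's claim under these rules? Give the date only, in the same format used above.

2010-09-01

The claim accrued on 2009-01-22 — the later of the 2008-02-04 act and the 2009-01-22 discovery.
Adding the 6 months base period to 2009-01-22 gives a deadline of 2009-07-22, before any tolling.
Because the pending criminal prosecution ran from 2009-06-14 to 2010-07-25, the deadline is extended by 406 days to 2010-09-01.
The automatic bankruptcy stay from 2010-11-30 to 2011-08-31 began after the period had already run on 2010-09-01, so it has no tolling effect.
The other events in the timeline have no effect on the limitation period under the stated rules.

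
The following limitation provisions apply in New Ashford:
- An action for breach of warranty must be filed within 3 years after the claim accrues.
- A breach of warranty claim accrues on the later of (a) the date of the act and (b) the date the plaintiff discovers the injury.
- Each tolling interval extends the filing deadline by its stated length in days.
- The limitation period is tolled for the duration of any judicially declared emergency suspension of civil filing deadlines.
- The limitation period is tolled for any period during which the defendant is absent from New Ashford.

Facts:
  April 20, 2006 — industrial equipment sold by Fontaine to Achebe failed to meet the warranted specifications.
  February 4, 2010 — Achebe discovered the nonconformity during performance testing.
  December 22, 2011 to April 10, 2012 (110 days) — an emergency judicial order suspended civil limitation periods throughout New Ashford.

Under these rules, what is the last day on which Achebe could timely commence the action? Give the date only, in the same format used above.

May 25, 2013

Because discovery on February 4, 2010 post-dates the April 20, 2006 act, accrual under the later-of rule falls on February 4, 2010.
3 years from February 4, 2010 is February 4, 2013.
The emergency suspension of filing deadlines from December 22, 2011 to April 10, 2012 tolled the period for 110 days, extending the deadline to May 25, 2013.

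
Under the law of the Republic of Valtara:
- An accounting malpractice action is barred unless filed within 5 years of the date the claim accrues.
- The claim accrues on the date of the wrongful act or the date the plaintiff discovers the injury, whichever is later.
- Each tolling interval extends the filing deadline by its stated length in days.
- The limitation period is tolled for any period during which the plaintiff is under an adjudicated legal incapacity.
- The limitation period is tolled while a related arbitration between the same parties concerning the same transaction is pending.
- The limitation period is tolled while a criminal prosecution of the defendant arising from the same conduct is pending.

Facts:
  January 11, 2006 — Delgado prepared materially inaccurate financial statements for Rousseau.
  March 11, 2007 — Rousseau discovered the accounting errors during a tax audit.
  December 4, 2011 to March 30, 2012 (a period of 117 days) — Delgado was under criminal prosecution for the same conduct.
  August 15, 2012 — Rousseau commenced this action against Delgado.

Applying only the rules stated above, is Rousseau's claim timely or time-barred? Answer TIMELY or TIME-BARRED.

TIME-BARRED

Taking the later of the act (January 11, 2006) and discovery (March 11, 2007), the claim accrued on March 11, 2007.
Adding the 5 years base period to March 11, 2007 gives a deadline of March 11, 2012, before any tolling.
The pending criminal prosecution from December 4, 2011 to March 30, 2012 tolled the period for 117 days, extending the deadline to July 6, 2012.
Rousseau filed on August 15, 2012, after the July 6, 2012 deadline, so the action is time-barred.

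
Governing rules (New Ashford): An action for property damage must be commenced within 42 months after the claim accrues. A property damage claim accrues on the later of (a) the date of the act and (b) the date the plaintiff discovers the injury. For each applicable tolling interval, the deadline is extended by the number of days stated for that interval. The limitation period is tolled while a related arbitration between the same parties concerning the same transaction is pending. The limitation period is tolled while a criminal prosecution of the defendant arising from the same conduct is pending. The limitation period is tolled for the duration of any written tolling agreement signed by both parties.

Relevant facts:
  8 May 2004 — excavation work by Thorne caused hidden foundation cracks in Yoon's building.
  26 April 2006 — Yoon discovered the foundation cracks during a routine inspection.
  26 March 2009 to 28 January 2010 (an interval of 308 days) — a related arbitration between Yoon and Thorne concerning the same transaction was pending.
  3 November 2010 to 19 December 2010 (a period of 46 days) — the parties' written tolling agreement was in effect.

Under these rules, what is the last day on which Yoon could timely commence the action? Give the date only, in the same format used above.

Because discovery on 26 April 2006 post-dates the 8 May 2004 act, accrual under the later-of rule falls on 26 April 2006.
42 months from 26 April 2006 is 26 October 2009.
The period was tolled for 308 days by the pending related arbitration (26 March 2009 to 28 January 2010), pushing the deadline to 30 August 2010.
By the time the written tolling agreement began on 3 November 2010, the limitation period had already expired on 30 August 2010; that interval cannot revive it.

30 August 2010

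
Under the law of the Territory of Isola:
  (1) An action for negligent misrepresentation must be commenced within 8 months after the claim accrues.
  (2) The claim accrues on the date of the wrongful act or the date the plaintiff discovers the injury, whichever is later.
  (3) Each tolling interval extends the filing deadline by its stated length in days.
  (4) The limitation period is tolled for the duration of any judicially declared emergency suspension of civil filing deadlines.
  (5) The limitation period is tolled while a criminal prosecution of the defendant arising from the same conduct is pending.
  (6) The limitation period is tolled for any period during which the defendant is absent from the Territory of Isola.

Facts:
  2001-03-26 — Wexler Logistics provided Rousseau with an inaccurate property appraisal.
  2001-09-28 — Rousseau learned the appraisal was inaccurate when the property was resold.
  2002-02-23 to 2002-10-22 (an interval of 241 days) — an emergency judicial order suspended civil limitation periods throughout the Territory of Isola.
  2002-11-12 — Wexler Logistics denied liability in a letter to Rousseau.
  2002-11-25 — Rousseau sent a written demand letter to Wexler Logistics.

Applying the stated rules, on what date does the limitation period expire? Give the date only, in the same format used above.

Taking the later of the act (2001-03-26) and discovery (2001-09-28), the claim accrued on 2001-09-28.
Adding the 8 months base period to 2001-09-28 gives a deadline of 2002-05-28, before any tolling.
The period was tolled for 241 days by the emergency suspension of filing deadlines (2002-02-23 to 2002-10-22), pushing the deadline to 2003-01-24.
Nothing else in the chronology tolls or restarts the period.

2003-01-24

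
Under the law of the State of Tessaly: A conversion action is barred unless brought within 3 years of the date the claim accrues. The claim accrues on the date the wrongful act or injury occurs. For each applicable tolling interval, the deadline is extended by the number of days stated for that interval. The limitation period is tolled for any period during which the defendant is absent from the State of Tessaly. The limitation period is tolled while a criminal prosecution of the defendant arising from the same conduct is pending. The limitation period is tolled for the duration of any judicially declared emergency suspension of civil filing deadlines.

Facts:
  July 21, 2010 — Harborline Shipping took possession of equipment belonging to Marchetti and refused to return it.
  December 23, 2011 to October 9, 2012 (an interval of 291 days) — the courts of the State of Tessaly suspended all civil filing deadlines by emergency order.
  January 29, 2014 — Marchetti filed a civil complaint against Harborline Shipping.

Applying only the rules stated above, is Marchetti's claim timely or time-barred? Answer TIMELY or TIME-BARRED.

The claim accrued on July 21, 2010, the date of the act.
3 years from July 21, 2010 is July 21, 2013.
Because the emergency suspension of filing deadlines ran from December 23, 2011 to October 9, 2012, the deadline is extended by 291 days to May 8, 2014.
Marchetti filed on January 29, 2014, before the May 8, 2014 deadline, so the action is timely.

TIMELY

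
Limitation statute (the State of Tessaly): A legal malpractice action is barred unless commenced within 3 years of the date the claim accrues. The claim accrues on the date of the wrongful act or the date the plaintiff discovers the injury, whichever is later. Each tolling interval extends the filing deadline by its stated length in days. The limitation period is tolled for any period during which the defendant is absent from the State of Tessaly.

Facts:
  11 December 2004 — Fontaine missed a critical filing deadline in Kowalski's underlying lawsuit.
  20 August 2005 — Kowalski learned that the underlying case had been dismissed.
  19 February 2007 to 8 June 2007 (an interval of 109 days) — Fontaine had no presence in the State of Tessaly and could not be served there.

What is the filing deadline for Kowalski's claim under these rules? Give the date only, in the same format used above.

7 December 2008

The claim accrued on 20 August 2005 — the later of the 11 December 2004 act and the 20 August 2005 discovery.
3 years from 20 August 2005 is 20 August 2008.
The period was tolled for 109 days by the defendant's absence from the jurisdiction (19 February 2007 to 8 June 2007), pushing the deadline to 7 December 2008.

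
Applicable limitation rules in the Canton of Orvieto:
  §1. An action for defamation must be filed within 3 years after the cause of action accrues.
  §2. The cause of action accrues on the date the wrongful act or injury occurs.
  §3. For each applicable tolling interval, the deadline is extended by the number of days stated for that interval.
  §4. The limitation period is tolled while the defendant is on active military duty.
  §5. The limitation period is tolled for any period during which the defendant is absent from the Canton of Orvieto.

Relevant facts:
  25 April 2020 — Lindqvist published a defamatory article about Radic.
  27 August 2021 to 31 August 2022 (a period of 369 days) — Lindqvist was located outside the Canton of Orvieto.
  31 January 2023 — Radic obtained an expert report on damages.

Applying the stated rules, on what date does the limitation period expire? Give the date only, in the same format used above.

28 April 2024

The claim accrued on 25 April 2020, when the wrongful act occurred.
3 years from 25 April 2020 is 25 April 2023.
The defendant's absence from the jurisdiction from 27 August 2021 to 31 August 2022 tolled the period for 369 days, extending the deadline to 28 April 2024.
None of the other events listed affects the running of the period under the stated rules.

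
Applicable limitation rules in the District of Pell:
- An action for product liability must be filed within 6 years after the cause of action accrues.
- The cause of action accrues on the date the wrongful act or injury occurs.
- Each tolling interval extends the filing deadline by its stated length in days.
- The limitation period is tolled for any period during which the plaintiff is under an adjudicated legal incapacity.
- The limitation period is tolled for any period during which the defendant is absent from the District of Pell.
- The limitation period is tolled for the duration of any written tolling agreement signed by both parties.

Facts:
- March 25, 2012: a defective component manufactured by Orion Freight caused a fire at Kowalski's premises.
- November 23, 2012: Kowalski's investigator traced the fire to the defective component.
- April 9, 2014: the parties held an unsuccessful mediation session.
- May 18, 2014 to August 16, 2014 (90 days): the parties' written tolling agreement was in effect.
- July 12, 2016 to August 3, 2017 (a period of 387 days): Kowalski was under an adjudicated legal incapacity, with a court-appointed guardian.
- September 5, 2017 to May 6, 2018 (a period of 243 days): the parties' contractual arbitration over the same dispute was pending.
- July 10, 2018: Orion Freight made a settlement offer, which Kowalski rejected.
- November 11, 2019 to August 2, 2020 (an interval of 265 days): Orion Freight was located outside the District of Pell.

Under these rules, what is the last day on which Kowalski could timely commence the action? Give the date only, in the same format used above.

Because the rule ties accrual to occurrence, the claim accrued on March 25, 2012, not on the November 23, 2012 discovery date.
Adding the 6 years base period to March 25, 2012 gives a deadline of March 25, 2018, before any tolling.
The written tolling agreement from May 18, 2014 to August 16, 2014 tolled the period for 90 days, extending the deadline to June 23, 2018.
The period was tolled for 387 days by the plaintiff's legal incapacity (July 12, 2016 to August 3, 2017), pushing the deadline to July 15, 2019.
The defendant's absence from the jurisdiction starting November 11, 2019 came too late — the period had run on July 15, 2019 — and so does not extend the deadline.
The pending related arbitration from September 5, 2017 to May 6, 2018 does not toll the period, because no stated rule makes a pending arbitration a tolling event.
Nothing else in the chronology tolls or restarts the period.

July 15, 2019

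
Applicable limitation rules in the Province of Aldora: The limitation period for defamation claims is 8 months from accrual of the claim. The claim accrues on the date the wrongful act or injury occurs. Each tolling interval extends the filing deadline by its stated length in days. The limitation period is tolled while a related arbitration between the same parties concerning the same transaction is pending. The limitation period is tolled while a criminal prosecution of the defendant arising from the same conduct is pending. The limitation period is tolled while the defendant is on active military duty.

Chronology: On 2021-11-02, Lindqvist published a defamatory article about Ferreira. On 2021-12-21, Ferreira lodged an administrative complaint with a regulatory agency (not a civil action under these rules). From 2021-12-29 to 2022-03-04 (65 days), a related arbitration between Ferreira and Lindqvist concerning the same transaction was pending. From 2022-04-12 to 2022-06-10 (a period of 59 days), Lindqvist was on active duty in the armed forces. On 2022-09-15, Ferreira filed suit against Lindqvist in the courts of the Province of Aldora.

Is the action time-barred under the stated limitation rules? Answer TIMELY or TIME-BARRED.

TIMELY

The limitation period began to run on 2021-11-02.
8 months from 2021-11-02 is 2022-07-02.
Because the pending related arbitration ran from 2021-12-29 to 2022-03-04, the deadline is extended by 65 days to 2022-09-05.
Because the defendant's active military service ran from 2022-04-12 to 2022-06-10, the deadline is extended by 59 days to 2022-11-03.
The other events in the timeline have no effect on the limitation period under the stated rules.
The 2022-09-15 filing precedes the 2022-11-03 deadline; the claim is timely.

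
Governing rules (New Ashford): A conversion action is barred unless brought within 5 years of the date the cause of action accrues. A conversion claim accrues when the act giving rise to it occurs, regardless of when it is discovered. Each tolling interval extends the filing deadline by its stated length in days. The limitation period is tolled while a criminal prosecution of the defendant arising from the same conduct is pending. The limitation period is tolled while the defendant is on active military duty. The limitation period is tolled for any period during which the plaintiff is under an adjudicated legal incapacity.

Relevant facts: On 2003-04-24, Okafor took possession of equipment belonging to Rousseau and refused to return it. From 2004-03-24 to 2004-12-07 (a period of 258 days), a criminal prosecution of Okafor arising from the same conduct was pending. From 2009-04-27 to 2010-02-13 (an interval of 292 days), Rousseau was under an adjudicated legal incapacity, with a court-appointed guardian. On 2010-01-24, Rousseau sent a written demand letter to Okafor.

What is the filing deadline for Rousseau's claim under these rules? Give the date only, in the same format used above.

The limitation period began to run on 2003-04-24.
The untolled deadline — 5 years after 2003-04-24 — is 2008-04-24.
The pending criminal prosecution from 2004-03-24 to 2004-12-07 tolled the period for 258 days, extending the deadline to 2009-01-07.
The plaintiff's legal incapacity starting 2009-04-27 came too late — the period had run on 2009-01-07 — and so does not extend the deadline.
The other events in the timeline have no effect on the limitation period under the stated rules.

2009-01-07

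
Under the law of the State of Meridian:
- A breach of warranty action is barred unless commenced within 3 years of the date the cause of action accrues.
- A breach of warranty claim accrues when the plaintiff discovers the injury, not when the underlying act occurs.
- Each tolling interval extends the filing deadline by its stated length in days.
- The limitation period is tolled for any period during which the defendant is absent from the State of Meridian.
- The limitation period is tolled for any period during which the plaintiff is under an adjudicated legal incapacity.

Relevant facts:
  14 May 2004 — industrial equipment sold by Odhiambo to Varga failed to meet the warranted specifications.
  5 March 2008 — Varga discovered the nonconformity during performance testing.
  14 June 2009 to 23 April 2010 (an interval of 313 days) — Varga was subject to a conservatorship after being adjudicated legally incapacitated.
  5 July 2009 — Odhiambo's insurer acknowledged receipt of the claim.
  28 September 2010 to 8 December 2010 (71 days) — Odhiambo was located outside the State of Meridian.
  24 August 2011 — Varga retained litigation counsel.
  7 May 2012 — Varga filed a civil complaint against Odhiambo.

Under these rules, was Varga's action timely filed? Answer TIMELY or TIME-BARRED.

TIME-BARRED

Accrual is tied to discovery, so the period began on 5 March 2008 rather than on 14 May 2004 when the act occurred.
Adding the 3 years base period to 5 March 2008 gives a deadline of 5 March 2011, before any tolling.
The plaintiff's legal incapacity from 14 June 2009 to 23 April 2010 tolled the period for 313 days, extending the deadline to 12 January 2012.
The period was tolled for 71 days by the defendant's absence from the jurisdiction (28 September 2010 to 8 December 2010), pushing the deadline to 23 March 2012.
The other events in the timeline have no effect on the limitation period under the stated rules.
Varga filed on 7 May 2012, after the 23 March 2012 deadline, so the action is time-barred.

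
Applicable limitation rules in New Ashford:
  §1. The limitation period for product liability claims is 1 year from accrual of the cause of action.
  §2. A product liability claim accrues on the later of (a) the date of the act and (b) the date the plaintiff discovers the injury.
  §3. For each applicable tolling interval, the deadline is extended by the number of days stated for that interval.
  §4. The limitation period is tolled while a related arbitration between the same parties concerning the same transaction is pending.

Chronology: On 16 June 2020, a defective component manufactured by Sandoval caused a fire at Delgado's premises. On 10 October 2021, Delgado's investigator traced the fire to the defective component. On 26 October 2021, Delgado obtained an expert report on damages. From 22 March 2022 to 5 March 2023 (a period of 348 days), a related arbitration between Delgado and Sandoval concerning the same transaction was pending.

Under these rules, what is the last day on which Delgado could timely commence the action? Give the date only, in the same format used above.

23 September 2023

Because discovery on 10 October 2021 post-dates the 16 June 2020 act, accrual under the later-of rule falls on 10 October 2021.
The untolled deadline — 1 year after 10 October 2021 — is 10 October 2022.
The period was tolled for 348 days by the pending related arbitration (22 March 2022 to 5 March 2023), pushing the deadline to 23 September 2023.
Nothing else in the chronology tolls or restarts the period.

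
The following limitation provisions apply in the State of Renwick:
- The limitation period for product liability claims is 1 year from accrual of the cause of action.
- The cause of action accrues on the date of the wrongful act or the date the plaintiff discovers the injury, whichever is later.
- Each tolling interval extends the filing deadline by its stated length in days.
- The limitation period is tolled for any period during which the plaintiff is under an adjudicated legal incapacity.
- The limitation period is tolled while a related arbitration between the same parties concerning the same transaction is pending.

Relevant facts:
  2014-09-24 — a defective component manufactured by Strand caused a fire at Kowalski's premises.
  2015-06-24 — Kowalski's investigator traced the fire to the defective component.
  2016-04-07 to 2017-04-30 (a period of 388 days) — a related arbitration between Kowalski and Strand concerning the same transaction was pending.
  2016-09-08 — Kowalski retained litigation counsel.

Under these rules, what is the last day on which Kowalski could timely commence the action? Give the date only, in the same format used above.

Because discovery on 2015-06-24 post-dates the 2014-09-24 act, accrual under the later-of rule falls on 2015-06-24.
Adding the 1 year base period to 2015-06-24 gives a deadline of 2016-06-24, before any tolling.
The pending related arbitration from 2016-04-07 to 2017-04-30 tolled the period for 388 days, extending the deadline to 2017-07-17.
The other events in the timeline have no effect on the limitation period under the stated rules.

2017-07-17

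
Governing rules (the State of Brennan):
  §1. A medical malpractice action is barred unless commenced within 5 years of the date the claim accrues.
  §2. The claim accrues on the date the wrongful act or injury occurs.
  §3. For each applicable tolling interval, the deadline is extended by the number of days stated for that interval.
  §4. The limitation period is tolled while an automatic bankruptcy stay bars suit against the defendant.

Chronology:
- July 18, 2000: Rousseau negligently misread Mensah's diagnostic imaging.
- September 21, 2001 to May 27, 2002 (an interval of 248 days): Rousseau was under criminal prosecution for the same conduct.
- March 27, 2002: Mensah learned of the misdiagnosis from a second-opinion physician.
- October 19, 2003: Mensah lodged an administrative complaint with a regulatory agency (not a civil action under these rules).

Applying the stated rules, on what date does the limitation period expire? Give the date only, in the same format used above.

The claim accrued on July 18, 2000, when the wrongful act occurred; under the stated occurrence rule the March 27, 2002 discovery does not delay accrual.
The untolled deadline — 5 years after July 18, 2000 — is July 18, 2005.
Although a criminal prosecution ran from September 21, 2001 to May 27, 2002, the stated rules do not make that a tolling event, so it is disregarded.
The other events in the timeline have no effect on the limitation period under the stated rules.

July 18, 2005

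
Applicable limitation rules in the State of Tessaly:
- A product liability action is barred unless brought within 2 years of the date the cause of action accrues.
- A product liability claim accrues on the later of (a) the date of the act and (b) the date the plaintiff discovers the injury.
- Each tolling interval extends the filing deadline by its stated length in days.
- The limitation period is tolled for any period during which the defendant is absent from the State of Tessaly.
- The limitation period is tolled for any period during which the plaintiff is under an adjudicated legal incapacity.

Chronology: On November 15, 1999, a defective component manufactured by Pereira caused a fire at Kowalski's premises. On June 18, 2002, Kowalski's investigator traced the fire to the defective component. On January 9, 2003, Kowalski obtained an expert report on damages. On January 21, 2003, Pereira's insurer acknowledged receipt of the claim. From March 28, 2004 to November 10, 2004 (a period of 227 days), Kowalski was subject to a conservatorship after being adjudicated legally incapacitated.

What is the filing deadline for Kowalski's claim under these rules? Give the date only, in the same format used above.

Because discovery on June 18, 2002 post-dates the November 15, 1999 act, accrual under the later-of rule falls on June 18, 2002.
2 years from June 18, 2002 is June 18, 2004.
The period was tolled for 227 days by the plaintiff's legal incapacity (March 28, 2004 to November 10, 2004), pushing the deadline to January 31, 2005.
None of the other events listed affects the running of the period under the stated rules.

January 31, 2005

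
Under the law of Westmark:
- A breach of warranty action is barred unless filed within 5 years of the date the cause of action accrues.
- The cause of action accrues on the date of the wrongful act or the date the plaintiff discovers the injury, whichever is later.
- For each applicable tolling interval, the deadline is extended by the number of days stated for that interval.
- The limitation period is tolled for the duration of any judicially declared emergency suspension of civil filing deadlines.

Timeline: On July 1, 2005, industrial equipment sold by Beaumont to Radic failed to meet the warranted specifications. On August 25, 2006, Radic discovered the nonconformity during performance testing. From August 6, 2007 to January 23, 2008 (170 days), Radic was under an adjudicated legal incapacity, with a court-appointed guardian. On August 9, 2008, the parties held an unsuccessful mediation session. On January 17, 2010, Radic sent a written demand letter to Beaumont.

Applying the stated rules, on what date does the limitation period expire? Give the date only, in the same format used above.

Because discovery on August 25, 2006 post-dates the July 1, 2005 act, accrual under the later-of rule falls on August 25, 2006.
The untolled deadline — 5 years after August 25, 2006 — is August 25, 2011.
The plaintiff's legal incapacity from August 6, 2007 to January 23, 2008 does not toll the period, because no stated rule makes the plaintiff's incapacity a tolling event.
Nothing else in the chronology tolls or restarts the period.

August 25, 2011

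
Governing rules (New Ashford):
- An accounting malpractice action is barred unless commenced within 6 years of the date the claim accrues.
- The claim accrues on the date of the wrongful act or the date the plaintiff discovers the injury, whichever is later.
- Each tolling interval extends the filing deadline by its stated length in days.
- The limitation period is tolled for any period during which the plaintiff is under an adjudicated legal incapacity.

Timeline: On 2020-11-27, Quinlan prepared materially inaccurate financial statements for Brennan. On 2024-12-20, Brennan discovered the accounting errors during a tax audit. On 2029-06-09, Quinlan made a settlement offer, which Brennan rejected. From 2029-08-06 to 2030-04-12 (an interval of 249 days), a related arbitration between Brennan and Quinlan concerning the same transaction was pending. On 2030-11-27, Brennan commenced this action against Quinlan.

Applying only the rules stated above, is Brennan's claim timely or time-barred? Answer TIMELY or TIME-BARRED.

Because discovery on 2024-12-20 post-dates the 2020-11-27 act, accrual under the later-of rule falls on 2024-12-20.
6 years from 2024-12-20 is 2030-12-20.
Although a pending arbitration ran from 2029-08-06 to 2030-04-12, the stated rules do not make that a tolling event, so it is disregarded.
The other events in the timeline have no effect on the limitation period under the stated rules.
Filing on 2030-11-27 beat the 2030-12-20 deadline — the action is timely.

TIMELY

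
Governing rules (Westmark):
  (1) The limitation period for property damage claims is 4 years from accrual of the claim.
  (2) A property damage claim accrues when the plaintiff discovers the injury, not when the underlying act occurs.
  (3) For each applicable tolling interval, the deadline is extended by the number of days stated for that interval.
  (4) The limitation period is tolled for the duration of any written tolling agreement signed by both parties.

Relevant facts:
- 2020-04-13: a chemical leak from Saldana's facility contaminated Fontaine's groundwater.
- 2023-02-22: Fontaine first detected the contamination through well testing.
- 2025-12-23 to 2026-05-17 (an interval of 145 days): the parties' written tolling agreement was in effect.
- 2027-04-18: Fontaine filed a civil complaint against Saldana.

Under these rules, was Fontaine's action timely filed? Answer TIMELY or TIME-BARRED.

TIMELY

Under the discovery rule, the claim accrued on 2023-02-22, when Fontaine discovered the injury — not on the 2020-04-13 date of the underlying act.
Adding the 4 years base period to 2023-02-22 gives a deadline of 2027-02-22, before any tolling.
Because the written tolling agreement ran from 2025-12-23 to 2026-05-17, the deadline is extended by 145 days to 2027-07-17.
Filing on 2027-04-18 beat the 2027-07-17 deadline — the action is timely.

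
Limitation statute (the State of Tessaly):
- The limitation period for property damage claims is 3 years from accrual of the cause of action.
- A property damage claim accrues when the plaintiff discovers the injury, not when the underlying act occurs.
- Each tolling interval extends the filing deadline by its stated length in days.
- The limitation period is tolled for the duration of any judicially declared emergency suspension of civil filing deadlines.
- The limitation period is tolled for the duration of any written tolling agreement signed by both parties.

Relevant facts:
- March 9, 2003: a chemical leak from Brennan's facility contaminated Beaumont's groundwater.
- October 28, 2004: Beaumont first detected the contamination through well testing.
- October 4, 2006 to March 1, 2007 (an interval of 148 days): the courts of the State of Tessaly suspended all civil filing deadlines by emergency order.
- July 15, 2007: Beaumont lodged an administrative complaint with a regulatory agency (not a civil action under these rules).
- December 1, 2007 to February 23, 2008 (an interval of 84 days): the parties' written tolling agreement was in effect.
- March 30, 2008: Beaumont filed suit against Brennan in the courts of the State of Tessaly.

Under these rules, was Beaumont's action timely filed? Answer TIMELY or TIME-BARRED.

The claim did not accrue until Beaumont discovered the injury on October 28, 2004; the March 9, 2003 act date does not start the clock under the stated rule.
3 years from October 28, 2004 is October 28, 2007.
Because the emergency suspension of filing deadlines ran from October 4, 2006 to March 1, 2007, the deadline is extended by 148 days to March 24, 2008.
The written tolling agreement from December 1, 2007 to February 23, 2008 tolled the period for 84 days, extending the deadline to June 16, 2008.
None of the other events listed affects the running of the period under the stated rules.
Beaumont filed on March 30, 2008, before the June 16, 2008 deadline, so the action is timely.

TIMELY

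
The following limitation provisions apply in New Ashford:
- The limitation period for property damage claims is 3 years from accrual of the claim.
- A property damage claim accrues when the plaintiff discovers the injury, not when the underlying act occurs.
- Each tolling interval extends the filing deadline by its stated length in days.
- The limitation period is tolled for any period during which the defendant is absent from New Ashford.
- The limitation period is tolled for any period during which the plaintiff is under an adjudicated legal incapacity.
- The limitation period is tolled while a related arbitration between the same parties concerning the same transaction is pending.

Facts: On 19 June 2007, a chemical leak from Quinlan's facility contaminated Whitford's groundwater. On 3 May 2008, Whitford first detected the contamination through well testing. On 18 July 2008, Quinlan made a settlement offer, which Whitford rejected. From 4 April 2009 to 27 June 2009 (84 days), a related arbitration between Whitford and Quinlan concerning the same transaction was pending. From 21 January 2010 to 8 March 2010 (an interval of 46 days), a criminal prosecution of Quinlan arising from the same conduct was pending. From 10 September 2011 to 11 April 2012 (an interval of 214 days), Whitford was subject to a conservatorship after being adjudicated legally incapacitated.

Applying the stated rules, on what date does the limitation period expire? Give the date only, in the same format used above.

26 July 2011

Under the discovery rule, the claim accrued on 3 May 2008, when Whitford discovered the injury — not on the 19 June 2007 date of the underlying act.
3 years from 3 May 2008 is 3 May 2011.
The pending related arbitration from 4 April 2009 to 27 June 2009 tolled the period for 84 days, extending the deadline to 26 July 2011.
By the time the plaintiff's legal incapacity began on 10 September 2011, the limitation period had already expired on 26 July 2011; that interval cannot revive it.
The pending criminal prosecution from 21 January 2010 to 8 March 2010 does not toll the period, because no stated rule makes a criminal prosecution a tolling event.
The other events in the timeline have no effect on the limitation period under the stated rules.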